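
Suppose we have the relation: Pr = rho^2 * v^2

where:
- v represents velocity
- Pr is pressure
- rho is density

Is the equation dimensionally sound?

No

v (velocity) has dimensions [L T^-1].
Pr (pressure) has dimensions [L^-1 M T^-2].
rho (density) has dimensions [L^-3 M].

Left side: [L^-1 M T^-2]
Right side: [L^-4 M^2 T^-2]

The two sides have different dimensions, so the equation is NOT dimensionally consistent.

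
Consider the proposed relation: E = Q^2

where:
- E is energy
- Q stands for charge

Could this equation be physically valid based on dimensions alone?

No

E (energy) has dimensions [L^2 M T^-2].
Q (charge) has dimensions [I T].

Left side: [L^2 M T^-2]
Right side: [I^2 T^2]

The two sides have different dimensions, so the equation is NOT dimensionally consistent.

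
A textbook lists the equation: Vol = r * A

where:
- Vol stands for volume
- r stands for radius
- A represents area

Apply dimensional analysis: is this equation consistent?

Yes

Vol (volume) has dimensions [L^3].
r (radius) has dimensions [L].
A (area) has dimensions [L^2].

Left side: [L^3]
Right side: [L^3]

Both sides have the same dimensions, so the equation is dimensionally consistent.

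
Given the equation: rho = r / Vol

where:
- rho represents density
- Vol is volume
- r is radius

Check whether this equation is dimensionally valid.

No

rho (density) has dimensions [L^-3 M].
Vol (volume) has dimensions [L^3].
r (radius) has dimensions [L].

Left side: [L^-3 M]
Right side: [L^-2]

The two sides have different dimensions, so the equation is NOT dimensionally consistent.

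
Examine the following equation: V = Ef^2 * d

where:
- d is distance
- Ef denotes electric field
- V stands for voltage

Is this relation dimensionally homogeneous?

No

d (distance) has dimensions [L].
Ef (electric field) has dimensions [I^-1 L M T^-3].
V (voltage) has dimensions [I^-1 L^2 M T^-3].

Left side: [I^-1 L^2 M T^-3]
Right side: [I^-2 L^3 M^2 T^-6]

The two sides have different dimensions, so the equation is NOT dimensionally consistent.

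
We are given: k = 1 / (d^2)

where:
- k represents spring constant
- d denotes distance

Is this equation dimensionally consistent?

No

k (spring constant) has dimensions [M T^-2].
d (distance) has dimensions [L].

Left side: [M T^-2]
Right side: [L^-2]

The two sides have different dimensions, so the equation is NOT dimensionally consistent.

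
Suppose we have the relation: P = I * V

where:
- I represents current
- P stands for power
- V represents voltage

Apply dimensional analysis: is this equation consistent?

Yes

I (current) has dimensions [I].
P (power) has dimensions [L^2 M T^-3].
V (voltage) has dimensions [I^-1 L^2 M T^-3].

Left side: [L^2 M T^-3]
Right side: [L^2 M T^-3]

Both sides have the same dimensions, so the equation is dimensionally consistent.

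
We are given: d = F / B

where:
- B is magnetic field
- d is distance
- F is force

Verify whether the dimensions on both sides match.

No

B (magnetic field) has dimensions [I^-1 M T^-2].
d (distance) has dimensions [L].
F (force) has dimensions [L M T^-2].

Left side: [L]
Right side: [I L]

The two sides have different dimensions, so the equation is NOT dimensionally consistent.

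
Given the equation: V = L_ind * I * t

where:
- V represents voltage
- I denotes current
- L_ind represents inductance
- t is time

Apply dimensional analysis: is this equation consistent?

No

V (voltage) has dimensions [I^-1 L^2 M T^-3].
I (current) has dimensions [I].
L_ind (inductance) has dimensions [I^-2 L^2 M T^-2].
t (time) has dimensions [T].

Left side: [I^-1 L^2 M T^-3]
Right side: [I^-1 L^2 M T^-1]

The two sides have different dimensions, so the equation is NOT dimensionally consistent.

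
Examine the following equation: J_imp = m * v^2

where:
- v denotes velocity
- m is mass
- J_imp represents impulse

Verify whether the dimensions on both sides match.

No

v (velocity) has dimensions [L T^-1].
m (mass) has dimensions [M].
J_imp (impulse) has dimensions [L M T^-1].

Left side: [L M T^-1]
Right side: [L^2 M T^-2]

The two sides have different dimensions, so the equation is NOT dimensionally consistent.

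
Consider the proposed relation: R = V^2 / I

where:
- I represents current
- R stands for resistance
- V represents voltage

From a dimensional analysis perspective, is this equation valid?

No

I (current) has dimensions [I].
R (resistance) has dimensions [I^-2 L^2 M T^-3].
V (voltage) has dimensions [I^-1 L^2 M T^-3].

Left side: [I^-2 L^2 M T^-3]
Right side: [I^-3 L^4 M^2 T^-6]

The two sides have different dimensions, so the equation is NOT dimensionally consistent.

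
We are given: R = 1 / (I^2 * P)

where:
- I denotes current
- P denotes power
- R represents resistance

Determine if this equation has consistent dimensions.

No

I (current) has dimensions [I].
P (power) has dimensions [L^2 M T^-3].
R (resistance) has dimensions [I^-2 L^2 M T^-3].

Left side: [I^-2 L^2 M T^-3]
Right side: [I^-2 L^-2 M^-1 T^3]

The two sides have different dimensions, so the equation is NOT dimensionally consistent.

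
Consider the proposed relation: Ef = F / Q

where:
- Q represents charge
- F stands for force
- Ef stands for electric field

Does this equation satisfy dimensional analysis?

Yes

Q (charge) has dimensions [I T].
F (force) has dimensions [L M T^-2].
Ef (electric field) has dimensions [I^-1 L M T^-3].

Left side: [I^-1 L M T^-3]
Right side: [I^-1 L M T^-3]

Both sides have the same dimensions, so the equation is dimensionally consistent.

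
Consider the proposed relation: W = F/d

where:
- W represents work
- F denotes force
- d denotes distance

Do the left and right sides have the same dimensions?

No

W (work) has dimensions [L^2 M T^-2].
F (force) has dimensions [L M T^-2].
d (distance) has dimensions [L].

Left side: [L^2 M T^-2]
Right side: [M T^-2]

The two sides have different dimensions, so the equation is NOT dimensionally consistent.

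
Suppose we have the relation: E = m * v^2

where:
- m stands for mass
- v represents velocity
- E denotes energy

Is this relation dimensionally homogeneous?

Yes

m (mass) has dimensions [M].
v (velocity) has dimensions [L T^-1].
E (energy) has dimensions [L^2 M T^-2].

Left side: [L^2 M T^-2]
Right side: [L^2 M T^-2]

Both sides have the same dimensions, so the equation is dimensionally consistent.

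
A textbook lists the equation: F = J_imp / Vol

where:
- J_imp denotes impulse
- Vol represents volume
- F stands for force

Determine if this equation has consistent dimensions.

No

J_imp (impulse) has dimensions [L M T^-1].
Vol (volume) has dimensions [L^3].
F (force) has dimensions [L M T^-2].

Left side: [L M T^-2]
Right side: [L^-2 M T^-1]

The two sides have different dimensions, so the equation is NOT dimensionally consistent.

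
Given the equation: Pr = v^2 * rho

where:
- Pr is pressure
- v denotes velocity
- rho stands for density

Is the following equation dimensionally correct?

Yes

Pr (pressure) has dimensions [L^-1 M T^-2].
v (velocity) has dimensions [L T^-1].
rho (density) has dimensions [L^-3 M].

Left side: [L^-1 M T^-2]
Right side: [L^-1 M T^-2]

Both sides have the same dimensions, so the equation is dimensionally consistent.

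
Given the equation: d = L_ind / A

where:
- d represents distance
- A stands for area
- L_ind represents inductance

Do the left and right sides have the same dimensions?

No

d (distance) has dimensions [L].
A (area) has dimensions [L^2].
L_ind (inductance) has dimensions [I^-2 L^2 M T^-2].

Left side: [L]
Right side: [I^-2 M T^-2]

The two sides have different dimensions, so the equation is NOT dimensionally consistent.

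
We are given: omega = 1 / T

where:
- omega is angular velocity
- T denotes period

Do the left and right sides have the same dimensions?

Yes

omega (angular velocity) has dimensions [T^-1].
T (period) has dimensions [T].

Left side: [T^-1]
Right side: [T^-1]

Both sides have the same dimensions, so the equation is dimensionally consistent.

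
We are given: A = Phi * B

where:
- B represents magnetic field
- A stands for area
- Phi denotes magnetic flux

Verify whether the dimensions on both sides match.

No

B (magnetic field) has dimensions [I^-1 M T^-2].
A (area) has dimensions [L^2].
Phi (magnetic flux) has dimensions [I^-1 L^2 M T^-2].

Left side: [L^2]
Right side: [I^-2 L^2 M^2 T^-4]

The two sides have different dimensions, so the equation is NOT dimensionally consistent.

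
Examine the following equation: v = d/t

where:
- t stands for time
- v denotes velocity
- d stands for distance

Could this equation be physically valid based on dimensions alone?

Yes

t (time) has dimensions [T].
v (velocity) has dimensions [L T^-1].
d (distance) has dimensions [L].

Left side: [L T^-1]
Right side: [L T^-1]

Both sides have the same dimensions, so the equation is dimensionally consistent.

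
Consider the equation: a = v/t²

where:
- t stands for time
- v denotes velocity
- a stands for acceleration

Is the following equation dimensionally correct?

No

t (time) has dimensions [T].
v (velocity) has dimensions [L T^-1].
a (acceleration) has dimensions [L T^-2].

Left side: [L T^-2]
Right side: [L T^-3]

The two sides have different dimensions, so the equation is NOT dimensionally consistent.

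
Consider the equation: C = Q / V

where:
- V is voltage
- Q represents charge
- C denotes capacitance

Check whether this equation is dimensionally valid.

Yes

V (voltage) has dimensions [I^-1 L^2 M T^-3].
Q (charge) has dimensions [I T].
C (capacitance) has dimensions [I^2 L^-2 M^-1 T^4].

Left side: [I^2 L^-2 M^-1 T^4]
Right side: [I^2 L^-2 M^-1 T^4]

Both sides have the same dimensions, so the equation is dimensionally consistent.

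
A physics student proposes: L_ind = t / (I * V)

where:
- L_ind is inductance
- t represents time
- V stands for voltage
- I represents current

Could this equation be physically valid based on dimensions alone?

No

L_ind (inductance) has dimensions [I^-2 L^2 M T^-2].
t (time) has dimensions [T].
V (voltage) has dimensions [I^-1 L^2 M T^-3].
I (current) has dimensions [I].

Left side: [I^-2 L^2 M T^-2]
Right side: [L^-2 M^-1 T^4]

The two sides have different dimensions, so the equation is NOT dimensionally consistent.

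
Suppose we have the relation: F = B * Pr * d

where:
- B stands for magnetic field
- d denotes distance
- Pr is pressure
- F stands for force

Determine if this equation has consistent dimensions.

No

B (magnetic field) has dimensions [I^-1 M T^-2].
d (distance) has dimensions [L].
Pr (pressure) has dimensions [L^-1 M T^-2].
F (force) has dimensions [L M T^-2].

Left side: [L M T^-2]
Right side: [I^-1 M^2 T^-4]

The two sides have different dimensions, so the equation is NOT dimensionally consistent.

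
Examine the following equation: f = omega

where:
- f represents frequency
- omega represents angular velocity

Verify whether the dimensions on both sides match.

Yes

f (frequency) has dimensions [T^-1].
omega (angular velocity) has dimensions [T^-1].

Left side: [T^-1]
Right side: [T^-1]

Both sides have the same dimensions, so the equation is dimensionally consistent.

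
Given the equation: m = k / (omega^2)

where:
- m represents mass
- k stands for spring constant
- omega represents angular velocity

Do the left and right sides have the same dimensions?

Yes

m (mass) has dimensions [M].
k (spring constant) has dimensions [M T^-2].
omega (angular velocity) has dimensions [T^-1].

Left side: [M]
Right side: [M]

Both sides have the same dimensions, so the equation is dimensionally consistent.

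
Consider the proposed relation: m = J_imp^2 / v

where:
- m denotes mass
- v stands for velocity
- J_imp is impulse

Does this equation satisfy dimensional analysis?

No

m (mass) has dimensions [M].
v (velocity) has dimensions [L T^-1].
J_imp (impulse) has dimensions [L M T^-1].

Left side: [M]
Right side: [L M^2 T^-1]

The two sides have different dimensions, so the equation is NOT dimensionally consistent.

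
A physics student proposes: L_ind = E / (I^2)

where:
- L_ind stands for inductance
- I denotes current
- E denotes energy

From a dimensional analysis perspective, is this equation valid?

Yes

L_ind (inductance) has dimensions [I^-2 L^2 M T^-2].
I (current) has dimensions [I].
E (energy) has dimensions [L^2 M T^-2].

Left side: [I^-2 L^2 M T^-2]
Right side: [I^-2 L^2 M T^-2]

Both sides have the same dimensions, so the equation is dimensionally consistent.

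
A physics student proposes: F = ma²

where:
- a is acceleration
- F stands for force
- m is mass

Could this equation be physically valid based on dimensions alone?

No

a (acceleration) has dimensions [L T^-2].
F (force) has dimensions [L M T^-2].
m (mass) has dimensions [M].

Left side: [L M T^-2]
Right side: [L^2 M T^-4]

The two sides have different dimensions, so the equation is NOT dimensionally consistent.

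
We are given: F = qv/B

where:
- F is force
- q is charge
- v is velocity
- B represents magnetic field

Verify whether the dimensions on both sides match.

No

F (force) has dimensions [L M T^-2].
q (charge) has dimensions [I T].
v (velocity) has dimensions [L T^-1].
B (magnetic field) has dimensions [I^-1 M T^-2].

Left side: [L M T^-2]
Right side: [I^2 L M^-1 T^2]

The two sides have different dimensions, so the equation is NOT dimensionally consistent.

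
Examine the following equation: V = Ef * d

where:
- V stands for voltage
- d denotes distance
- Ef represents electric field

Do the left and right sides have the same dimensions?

Yes

V (voltage) has dimensions [I^-1 L^2 M T^-3].
d (distance) has dimensions [L].
Ef (electric field) has dimensions [I^-1 L M T^-3].

Left side: [I^-1 L^2 M T^-3]
Right side: [I^-1 L^2 M T^-3]

Both sides have the same dimensions, so the equation is dimensionally consistent.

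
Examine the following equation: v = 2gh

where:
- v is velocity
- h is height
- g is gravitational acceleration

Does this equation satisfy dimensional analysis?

No

v (velocity) has dimensions [L T^-1].
h (height) has dimensions [L].
g (gravitational acceleration) has dimensions [L T^-2].

Left side: [L T^-1]
Right side: [L^2 T^-2]

The two sides have different dimensions, so the equation is NOT dimensionally consistent.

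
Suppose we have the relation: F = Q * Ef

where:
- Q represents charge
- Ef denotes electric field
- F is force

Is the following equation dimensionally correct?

Yes

Q (charge) has dimensions [I T].
Ef (electric field) has dimensions [I^-1 L M T^-3].
F (force) has dimensions [L M T^-2].

Left side: [L M T^-2]
Right side: [L M T^-2]

Both sides have the same dimensions, so the equation is dimensionally consistent.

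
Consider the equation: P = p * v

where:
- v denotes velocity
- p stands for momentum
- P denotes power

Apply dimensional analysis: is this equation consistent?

No

v (velocity) has dimensions [L T^-1].
p (momentum) has dimensions [L M T^-1].
P (power) has dimensions [L^2 M T^-3].

Left side: [L^2 M T^-3]
Right side: [L^2 M T^-2]

The two sides have different dimensions, so the equation is NOT dimensionally consistent.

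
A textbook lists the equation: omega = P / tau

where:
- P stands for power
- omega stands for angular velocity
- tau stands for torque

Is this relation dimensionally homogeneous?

Yes

P (power) has dimensions [L^2 M T^-3].
omega (angular velocity) has dimensions [T^-1].
tau (torque) has dimensions [L^2 M T^-2].

Left side: [T^-1]
Right side: [T^-1]

Both sides have the same dimensions, so the equation is dimensionally consistent.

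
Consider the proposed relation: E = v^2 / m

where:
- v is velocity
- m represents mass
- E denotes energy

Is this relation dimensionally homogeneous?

No

v (velocity) has dimensions [L T^-1].
m (mass) has dimensions [M].
E (energy) has dimensions [L^2 M T^-2].

Left side: [L^2 M T^-2]
Right side: [L^2 M^-1 T^-2]

The two sides have different dimensions, so the equation is NOT dimensionally consistent.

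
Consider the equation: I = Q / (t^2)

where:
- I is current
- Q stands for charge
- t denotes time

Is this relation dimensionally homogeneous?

No

I (current) has dimensions [I].
Q (charge) has dimensions [I T].
t (time) has dimensions [T].

Left side: [I]
Right side: [I T^-1]

The two sides have different dimensions, so the equation is NOT dimensionally consistent.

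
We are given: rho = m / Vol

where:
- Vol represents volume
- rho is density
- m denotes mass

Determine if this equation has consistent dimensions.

Yes

Vol (volume) has dimensions [L^3].
rho (density) has dimensions [L^-3 M].
m (mass) has dimensions [M].

Left side: [L^-3 M]
Right side: [L^-3 M]

Both sides have the same dimensions, so the equation is dimensionally consistent.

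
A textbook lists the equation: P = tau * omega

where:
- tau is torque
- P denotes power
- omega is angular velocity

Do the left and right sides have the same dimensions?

Yes

tau (torque) has dimensions [L^2 M T^-2].
P (power) has dimensions [L^2 M T^-3].
omega (angular velocity) has dimensions [T^-1].

Left side: [L^2 M T^-3]
Right side: [L^2 M T^-3]

Both sides have the same dimensions, so the equation is dimensionally consistent.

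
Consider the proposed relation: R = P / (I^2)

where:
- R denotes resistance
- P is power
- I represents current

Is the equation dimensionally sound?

Yes

R (resistance) has dimensions [I^-2 L^2 M T^-3].
P (power) has dimensions [L^2 M T^-3].
I (current) has dimensions [I].

Left side: [I^-2 L^2 M T^-3]
Right side: [I^-2 L^2 M T^-3]

Both sides have the same dimensions, so the equation is dimensionally consistent.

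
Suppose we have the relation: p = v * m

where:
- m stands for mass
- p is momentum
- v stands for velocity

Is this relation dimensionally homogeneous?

Yes

m (mass) has dimensions [M].
p (momentum) has dimensions [L M T^-1].
v (velocity) has dimensions [L T^-1].

Left side: [L M T^-1]
Right side: [L M T^-1]

Both sides have the same dimensions, so the equation is dimensionally consistent.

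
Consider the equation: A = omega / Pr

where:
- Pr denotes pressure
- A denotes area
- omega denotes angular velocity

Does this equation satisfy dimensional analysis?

No

Pr (pressure) has dimensions [L^-1 M T^-2].
A (area) has dimensions [L^2].
omega (angular velocity) has dimensions [T^-1].

Left side: [L^2]
Right side: [L M^-1 T]

The two sides have different dimensions, so the equation is NOT dimensionally consistent.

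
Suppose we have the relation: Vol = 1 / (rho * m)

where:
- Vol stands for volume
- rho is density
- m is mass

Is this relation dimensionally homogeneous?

No

Vol (volume) has dimensions [L^3].
rho (density) has dimensions [L^-3 M].
m (mass) has dimensions [M].

Left side: [L^3]
Right side: [L^3 M^-2]

The two sides have different dimensions, so the equation is NOT dimensionally consistent.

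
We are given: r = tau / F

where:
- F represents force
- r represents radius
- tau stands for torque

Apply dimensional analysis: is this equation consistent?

Yes

F (force) has dimensions [L M T^-2].
r (radius) has dimensions [L].
tau (torque) has dimensions [L^2 M T^-2].

Left side: [L]
Right side: [L]

Both sides have the same dimensions, so the equation is dimensionally consistent.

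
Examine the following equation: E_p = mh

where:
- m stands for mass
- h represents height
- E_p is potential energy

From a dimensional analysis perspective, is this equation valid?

No

m (mass) has dimensions [M].
h (height) has dimensions [L].
E_p (potential energy) has dimensions [L^2 M T^-2].

Left side: [L^2 M T^-2]
Right side: [L M]

The two sides have different dimensions, so the equation is NOT dimensionally consistent.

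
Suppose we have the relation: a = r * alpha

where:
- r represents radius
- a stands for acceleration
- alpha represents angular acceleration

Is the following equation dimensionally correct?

Yes

r (radius) has dimensions [L].
a (acceleration) has dimensions [L T^-2].
alpha (angular acceleration) has dimensions [T^-2].

Left side: [L T^-2]
Right side: [L T^-2]

Both sides have the same dimensions, so the equation is dimensionally consistent.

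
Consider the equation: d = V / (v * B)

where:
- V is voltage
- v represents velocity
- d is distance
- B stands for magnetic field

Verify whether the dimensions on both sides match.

Yes

V (voltage) has dimensions [I^-1 L^2 M T^-3].
v (velocity) has dimensions [L T^-1].
d (distance) has dimensions [L].
B (magnetic field) has dimensions [I^-1 M T^-2].

Left side: [L]
Right side: [L]

Both sides have the same dimensions, so the equation is dimensionally consistent.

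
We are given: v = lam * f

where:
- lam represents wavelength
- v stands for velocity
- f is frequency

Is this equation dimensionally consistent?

Yes

lam (wavelength) has dimensions [L].
v (velocity) has dimensions [L T^-1].
f (frequency) has dimensions [T^-1].

Left side: [L T^-1]
Right side: [L T^-1]

Both sides have the same dimensions, so the equation is dimensionally consistent.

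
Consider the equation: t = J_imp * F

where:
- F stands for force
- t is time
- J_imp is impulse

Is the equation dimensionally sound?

No

F (force) has dimensions [L M T^-2].
t (time) has dimensions [T].
J_imp (impulse) has dimensions [L M T^-1].

Left side: [T]
Right side: [L^2 M^2 T^-3]

The two sides have different dimensions, so the equation is NOT dimensionally consistent.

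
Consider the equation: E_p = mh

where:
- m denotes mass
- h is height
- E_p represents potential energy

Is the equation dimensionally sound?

No

m (mass) has dimensions [M].
h (height) has dimensions [L].
E_p (potential energy) has dimensions [L^2 M T^-2].

Left side: [L^2 M T^-2]
Right side: [L M]

The two sides have different dimensions, so the equation is NOT dimensionally consistent.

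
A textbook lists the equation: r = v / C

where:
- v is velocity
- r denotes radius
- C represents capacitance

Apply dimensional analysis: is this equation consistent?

No

v (velocity) has dimensions [L T^-1].
r (radius) has dimensions [L].
C (capacitance) has dimensions [I^2 L^-2 M^-1 T^4].

Left side: [L]
Right side: [I^-2 L^3 M T^-5]

The two sides have different dimensions, so the equation is NOT dimensionally consistent.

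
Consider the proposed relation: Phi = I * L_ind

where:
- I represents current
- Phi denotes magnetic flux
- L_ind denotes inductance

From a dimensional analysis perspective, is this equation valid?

Yes

I (current) has dimensions [I].
Phi (magnetic flux) has dimensions [I^-1 L^2 M T^-2].
L_ind (inductance) has dimensions [I^-2 L^2 M T^-2].

Left side: [I^-1 L^2 M T^-2]
Right side: [I^-1 L^2 M T^-2]

Both sides have the same dimensions, so the equation is dimensionally consistent.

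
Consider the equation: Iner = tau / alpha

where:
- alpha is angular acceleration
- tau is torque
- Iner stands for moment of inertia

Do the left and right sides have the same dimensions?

Yes

alpha (angular acceleration) has dimensions [T^-2].
tau (torque) has dimensions [L^2 M T^-2].
Iner (moment of inertia) has dimensions [L^2 M].

Left side: [L^2 M]
Right side: [L^2 M]

Both sides have the same dimensions, so the equation is dimensionally consistent.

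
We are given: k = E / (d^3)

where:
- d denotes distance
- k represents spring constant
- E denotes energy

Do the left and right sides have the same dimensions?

No

d (distance) has dimensions [L].
k (spring constant) has dimensions [M T^-2].
E (energy) has dimensions [L^2 M T^-2].

Left side: [M T^-2]
Right side: [L^-1 M T^-2]

The two sides have different dimensions, so the equation is NOT dimensionally consistent.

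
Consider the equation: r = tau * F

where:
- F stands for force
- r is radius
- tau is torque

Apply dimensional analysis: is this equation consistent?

No

F (force) has dimensions [L M T^-2].
r (radius) has dimensions [L].
tau (torque) has dimensions [L^2 M T^-2].

Left side: [L]
Right side: [L^3 M^2 T^-4]

The two sides have different dimensions, so the equation is NOT dimensionally consistent.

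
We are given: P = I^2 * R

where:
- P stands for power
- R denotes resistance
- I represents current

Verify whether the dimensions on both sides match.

Yes

P (power) has dimensions [L^2 M T^-3].
R (resistance) has dimensions [I^-2 L^2 M T^-3].
I (current) has dimensions [I].

Left side: [L^2 M T^-3]
Right side: [L^2 M T^-3]

Both sides have the same dimensions, so the equation is dimensionally consistent.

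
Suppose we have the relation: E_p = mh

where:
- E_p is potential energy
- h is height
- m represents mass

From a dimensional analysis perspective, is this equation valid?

No

E_p (potential energy) has dimensions [L^2 M T^-2].
h (height) has dimensions [L].
m (mass) has dimensions [M].

Left side: [L^2 M T^-2]
Right side: [L M]

The two sides have different dimensions, so the equation is NOT dimensionally consistent.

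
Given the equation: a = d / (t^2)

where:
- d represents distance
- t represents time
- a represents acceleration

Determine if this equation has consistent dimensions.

Yes

d (distance) has dimensions [L].
t (time) has dimensions [T].
a (acceleration) has dimensions [L T^-2].

Left side: [L T^-2]
Right side: [L T^-2]

Both sides have the same dimensions, so the equation is dimensionally consistent.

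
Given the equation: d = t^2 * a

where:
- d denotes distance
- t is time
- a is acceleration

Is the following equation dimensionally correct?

Yes

d (distance) has dimensions [L].
t (time) has dimensions [T].
a (acceleration) has dimensions [L T^-2].

Left side: [L]
Right side: [L]

Both sides have the same dimensions, so the equation is dimensionally consistent.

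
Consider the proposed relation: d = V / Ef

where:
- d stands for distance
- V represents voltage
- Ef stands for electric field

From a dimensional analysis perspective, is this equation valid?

Yes

d (distance) has dimensions [L].
V (voltage) has dimensions [I^-1 L^2 M T^-3].
Ef (electric field) has dimensions [I^-1 L M T^-3].

Left side: [L]
Right side: [L]

Both sides have the same dimensions, so the equation is dimensionally consistent.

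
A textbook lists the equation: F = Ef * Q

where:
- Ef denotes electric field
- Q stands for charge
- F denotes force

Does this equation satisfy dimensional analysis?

Yes

Ef (electric field) has dimensions [I^-1 L M T^-3].
Q (charge) has dimensions [I T].
F (force) has dimensions [L M T^-2].

Left side: [L M T^-2]
Right side: [L M T^-2]

Both sides have the same dimensions, so the equation is dimensionally consistent.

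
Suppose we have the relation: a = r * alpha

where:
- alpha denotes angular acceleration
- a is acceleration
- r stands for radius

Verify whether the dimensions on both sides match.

Yes

alpha (angular acceleration) has dimensions [T^-2].
a (acceleration) has dimensions [L T^-2].
r (radius) has dimensions [L].

Left side: [L T^-2]
Right side: [L T^-2]

Both sides have the same dimensions, so the equation is dimensionally consistent.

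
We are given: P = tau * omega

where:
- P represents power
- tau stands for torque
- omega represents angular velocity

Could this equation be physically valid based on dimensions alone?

Yes

P (power) has dimensions [L^2 M T^-3].
tau (torque) has dimensions [L^2 M T^-2].
omega (angular velocity) has dimensions [T^-1].

Left side: [L^2 M T^-3]
Right side: [L^2 M T^-3]

Both sides have the same dimensions, so the equation is dimensionally consistent.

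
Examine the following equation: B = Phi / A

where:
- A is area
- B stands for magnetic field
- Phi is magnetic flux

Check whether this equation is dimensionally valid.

Yes

A (area) has dimensions [L^2].
B (magnetic field) has dimensions [I^-1 M T^-2].
Phi (magnetic flux) has dimensions [I^-1 L^2 M T^-2].

Left side: [I^-1 M T^-2]
Right side: [I^-1 M T^-2]

Both sides have the same dimensions, so the equation is dimensionally consistent.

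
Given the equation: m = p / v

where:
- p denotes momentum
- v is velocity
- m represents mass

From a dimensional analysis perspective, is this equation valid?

Yes

p (momentum) has dimensions [L M T^-1].
v (velocity) has dimensions [L T^-1].
m (mass) has dimensions [M].

Left side: [M]
Right side: [M]

Both sides have the same dimensions, so the equation is dimensionally consistent.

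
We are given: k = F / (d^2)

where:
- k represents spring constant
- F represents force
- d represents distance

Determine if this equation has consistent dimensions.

No

k (spring constant) has dimensions [M T^-2].
F (force) has dimensions [L M T^-2].
d (distance) has dimensions [L].

Left side: [M T^-2]
Right side: [L^-1 M T^-2]

The two sides have different dimensions, so the equation is NOT dimensionally consistent.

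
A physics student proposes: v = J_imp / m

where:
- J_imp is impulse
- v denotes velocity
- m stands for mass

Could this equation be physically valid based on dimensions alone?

Yes

J_imp (impulse) has dimensions [L M T^-1].
v (velocity) has dimensions [L T^-1].
m (mass) has dimensions [M].

Left side: [L T^-1]
Right side: [L T^-1]

Both sides have the same dimensions, so the equation is dimensionally consistent.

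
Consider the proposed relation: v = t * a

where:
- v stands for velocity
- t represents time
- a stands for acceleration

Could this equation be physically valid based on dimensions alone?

Yes

v (velocity) has dimensions [L T^-1].
t (time) has dimensions [T].
a (acceleration) has dimensions [L T^-2].

Left side: [L T^-1]
Right side: [L T^-1]

Both sides have the same dimensions, so the equation is dimensionally consistent.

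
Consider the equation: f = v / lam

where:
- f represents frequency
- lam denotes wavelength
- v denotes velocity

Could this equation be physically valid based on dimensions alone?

Yes

f (frequency) has dimensions [T^-1].
lam (wavelength) has dimensions [L].
v (velocity) has dimensions [L T^-1].

Left side: [T^-1]
Right side: [T^-1]

Both sides have the same dimensions, so the equation is dimensionally consistent.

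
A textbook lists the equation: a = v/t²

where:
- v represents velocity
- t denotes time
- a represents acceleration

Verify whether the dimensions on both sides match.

No

v (velocity) has dimensions [L T^-1].
t (time) has dimensions [T].
a (acceleration) has dimensions [L T^-2].

Left side: [L T^-2]
Right side: [L T^-3]

The two sides have different dimensions, so the equation is NOT dimensionally consistent.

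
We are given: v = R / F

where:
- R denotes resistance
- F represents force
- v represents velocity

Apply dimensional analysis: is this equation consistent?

No

R (resistance) has dimensions [I^-2 L^2 M T^-3].
F (force) has dimensions [L M T^-2].
v (velocity) has dimensions [L T^-1].

Left side: [L T^-1]
Right side: [I^-2 L T^-1]

The two sides have different dimensions, so the equation is NOT dimensionally consistent.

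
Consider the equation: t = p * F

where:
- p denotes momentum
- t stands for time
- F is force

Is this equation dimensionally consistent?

No

p (momentum) has dimensions [L M T^-1].
t (time) has dimensions [T].
F (force) has dimensions [L M T^-2].

Left side: [T]
Right side: [L^2 M^2 T^-3]

The two sides have different dimensions, so the equation is NOT dimensionally consistent.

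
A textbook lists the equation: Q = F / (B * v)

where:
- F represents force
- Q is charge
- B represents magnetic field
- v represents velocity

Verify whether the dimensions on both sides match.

Yes

F (force) has dimensions [L M T^-2].
Q (charge) has dimensions [I T].
B (magnetic field) has dimensions [I^-1 M T^-2].
v (velocity) has dimensions [L T^-1].

Left side: [I T]
Right side: [I T]

Both sides have the same dimensions, so the equation is dimensionally consistent.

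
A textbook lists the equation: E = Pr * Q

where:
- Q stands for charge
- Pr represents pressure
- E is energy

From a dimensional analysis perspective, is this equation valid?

No

Q (charge) has dimensions [I T].
Pr (pressure) has dimensions [L^-1 M T^-2].
E (energy) has dimensions [L^2 M T^-2].

Left side: [L^2 M T^-2]
Right side: [I L^-1 M T^-1]

The two sides have different dimensions, so the equation is NOT dimensionally consistent.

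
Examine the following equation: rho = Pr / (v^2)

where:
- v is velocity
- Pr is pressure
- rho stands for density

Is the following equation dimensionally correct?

Yes

v (velocity) has dimensions [L T^-1].
Pr (pressure) has dimensions [L^-1 M T^-2].
rho (density) has dimensions [L^-3 M].

Left side: [L^-3 M]
Right side: [L^-3 M]

Both sides have the same dimensions, so the equation is dimensionally consistent.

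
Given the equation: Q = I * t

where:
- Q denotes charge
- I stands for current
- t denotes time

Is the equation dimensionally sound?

Yes

Q (charge) has dimensions [I T].
I (current) has dimensions [I].
t (time) has dimensions [T].

Left side: [I T]
Right side: [I T]

Both sides have the same dimensions, so the equation is dimensionally consistent.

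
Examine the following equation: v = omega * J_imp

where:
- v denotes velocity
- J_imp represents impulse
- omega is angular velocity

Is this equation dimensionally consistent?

No

v (velocity) has dimensions [L T^-1].
J_imp (impulse) has dimensions [L M T^-1].
omega (angular velocity) has dimensions [T^-1].

Left side: [L T^-1]
Right side: [L M T^-2]

The two sides have different dimensions, so the equation is NOT dimensionally consistent.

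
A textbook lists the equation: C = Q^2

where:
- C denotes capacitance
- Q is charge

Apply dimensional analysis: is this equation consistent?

No

C (capacitance) has dimensions [I^2 L^-2 M^-1 T^4].
Q (charge) has dimensions [I T].

Left side: [I^2 L^-2 M^-1 T^4]
Right side: [I^2 T^2]

The two sides have different dimensions, so the equation is NOT dimensionally consistent.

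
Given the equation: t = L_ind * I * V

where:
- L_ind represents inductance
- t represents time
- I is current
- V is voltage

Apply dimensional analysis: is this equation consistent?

No

L_ind (inductance) has dimensions [I^-2 L^2 M T^-2].
t (time) has dimensions [T].
I (current) has dimensions [I].
V (voltage) has dimensions [I^-1 L^2 M T^-3].

Left side: [T]
Right side: [I^-2 L^4 M^2 T^-5]

The two sides have different dimensions, so the equation is NOT dimensionally consistent.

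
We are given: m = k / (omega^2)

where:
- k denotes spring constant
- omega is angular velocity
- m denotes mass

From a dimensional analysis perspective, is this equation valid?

Yes

k (spring constant) has dimensions [M T^-2].
omega (angular velocity) has dimensions [T^-1].
m (mass) has dimensions [M].

Left side: [M]
Right side: [M]

Both sides have the same dimensions, so the equation is dimensionally consistent.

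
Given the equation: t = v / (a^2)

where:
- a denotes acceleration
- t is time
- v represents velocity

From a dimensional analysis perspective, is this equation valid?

No

a (acceleration) has dimensions [L T^-2].
t (time) has dimensions [T].
v (velocity) has dimensions [L T^-1].

Left side: [T]
Right side: [L^-1 T^3]

The two sides have different dimensions, so the equation is NOT dimensionally consistent.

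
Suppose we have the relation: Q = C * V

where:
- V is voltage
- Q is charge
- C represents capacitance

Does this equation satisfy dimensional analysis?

Yes

V (voltage) has dimensions [I^-1 L^2 M T^-3].
Q (charge) has dimensions [I T].
C (capacitance) has dimensions [I^2 L^-2 M^-1 T^4].

Left side: [I T]
Right side: [I T]

Both sides have the same dimensions, so the equation is dimensionally consistent.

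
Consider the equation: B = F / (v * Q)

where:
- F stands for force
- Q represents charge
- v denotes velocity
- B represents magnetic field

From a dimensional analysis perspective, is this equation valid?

Yes

F (force) has dimensions [L M T^-2].
Q (charge) has dimensions [I T].
v (velocity) has dimensions [L T^-1].
B (magnetic field) has dimensions [I^-1 M T^-2].

Left side: [I^-1 M T^-2]
Right side: [I^-1 M T^-2]

Both sides have the same dimensions, so the equation is dimensionally consistent.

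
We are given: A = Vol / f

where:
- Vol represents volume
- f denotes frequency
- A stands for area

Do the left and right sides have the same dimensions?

No

Vol (volume) has dimensions [L^3].
f (frequency) has dimensions [T^-1].
A (area) has dimensions [L^2].

Left side: [L^2]
Right side: [L^3 T]

The two sides have different dimensions, so the equation is NOT dimensionally consistent.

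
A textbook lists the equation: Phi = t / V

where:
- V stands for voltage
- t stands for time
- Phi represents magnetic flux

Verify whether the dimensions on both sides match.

No

V (voltage) has dimensions [I^-1 L^2 M T^-3].
t (time) has dimensions [T].
Phi (magnetic flux) has dimensions [I^-1 L^2 M T^-2].

Left side: [I^-1 L^2 M T^-2]
Right side: [I L^-2 M^-1 T^4]

The two sides have different dimensions, so the equation is NOT dimensionally consistent.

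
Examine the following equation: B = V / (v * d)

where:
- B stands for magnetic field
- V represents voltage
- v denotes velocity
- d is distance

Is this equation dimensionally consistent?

Yes

B (magnetic field) has dimensions [I^-1 M T^-2].
V (voltage) has dimensions [I^-1 L^2 M T^-3].
v (velocity) has dimensions [L T^-1].
d (distance) has dimensions [L].

Left side: [I^-1 M T^-2]
Right side: [I^-1 M T^-2]

Both sides have the same dimensions, so the equation is dimensionally consistent.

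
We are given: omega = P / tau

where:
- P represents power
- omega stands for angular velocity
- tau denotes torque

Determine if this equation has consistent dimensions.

Yes

P (power) has dimensions [L^2 M T^-3].
omega (angular velocity) has dimensions [T^-1].
tau (torque) has dimensions [L^2 M T^-2].

Left side: [T^-1]
Right side: [T^-1]

Both sides have the same dimensions, so the equation is dimensionally consistent.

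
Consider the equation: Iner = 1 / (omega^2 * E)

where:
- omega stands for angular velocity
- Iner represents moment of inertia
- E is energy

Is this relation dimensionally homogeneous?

No

omega (angular velocity) has dimensions [T^-1].
Iner (moment of inertia) has dimensions [L^2 M].
E (energy) has dimensions [L^2 M T^-2].

Left side: [L^2 M]
Right side: [L^-2 M^-1 T^4]

The two sides have different dimensions, so the equation is NOT dimensionally consistent.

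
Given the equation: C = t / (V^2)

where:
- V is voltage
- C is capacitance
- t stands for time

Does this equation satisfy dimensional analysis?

No

V (voltage) has dimensions [I^-1 L^2 M T^-3].
C (capacitance) has dimensions [I^2 L^-2 M^-1 T^4].
t (time) has dimensions [T].

Left side: [I^2 L^-2 M^-1 T^4]
Right side: [I^2 L^-4 M^-2 T^7]

The two sides have different dimensions, so the equation is NOT dimensionally consistent.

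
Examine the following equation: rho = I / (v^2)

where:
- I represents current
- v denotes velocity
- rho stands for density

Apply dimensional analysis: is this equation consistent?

No

I (current) has dimensions [I].
v (velocity) has dimensions [L T^-1].
rho (density) has dimensions [L^-3 M].

Left side: [L^-3 M]
Right side: [I L^-2 T^2]

The two sides have different dimensions, so the equation is NOT dimensionally consistent.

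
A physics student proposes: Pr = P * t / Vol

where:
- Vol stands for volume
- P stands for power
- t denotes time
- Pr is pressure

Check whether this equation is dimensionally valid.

Yes

Vol (volume) has dimensions [L^3].
P (power) has dimensions [L^2 M T^-3].
t (time) has dimensions [T].
Pr (pressure) has dimensions [L^-1 M T^-2].

Left side: [L^-1 M T^-2]
Right side: [L^-1 M T^-2]

Both sides have the same dimensions, so the equation is dimensionally consistent.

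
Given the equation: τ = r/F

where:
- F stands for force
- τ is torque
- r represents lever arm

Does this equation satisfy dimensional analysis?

No

F (force) has dimensions [L M T^-2].
τ (torque) has dimensions [L^2 M T^-2].
r (lever arm) has dimensions [L].

Left side: [L^2 M T^-2]
Right side: [M^-1 T^2]

The two sides have different dimensions, so the equation is NOT dimensionally consistent.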